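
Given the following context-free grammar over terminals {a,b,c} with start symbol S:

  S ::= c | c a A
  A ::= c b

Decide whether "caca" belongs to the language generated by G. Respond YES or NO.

Convert to CNF:
  S -> T0 X3 | c
  A -> T0 T1
  T0 -> c
  T1 -> b
  T2 -> a
  X3 -> T2 A

CYK table (by increasing span):
  cell(0,0) c: {S,T0}  orig:{S}
  cell(1,1) a: {T2}  orig:{}
  cell(2,2) c: {S,T0}  orig:{S}
  cell(3,3) a: {T2}  orig:{}
  cell(0,1) ca: ∅
  cell(1,2) ac: ∅
  cell(2,3) ca: ∅
  cell(0,2) cac: ∅
  cell(1,3) aca: ∅
  cell(0,3) caca: ∅

S ∉ T[0,3] ⇒ NO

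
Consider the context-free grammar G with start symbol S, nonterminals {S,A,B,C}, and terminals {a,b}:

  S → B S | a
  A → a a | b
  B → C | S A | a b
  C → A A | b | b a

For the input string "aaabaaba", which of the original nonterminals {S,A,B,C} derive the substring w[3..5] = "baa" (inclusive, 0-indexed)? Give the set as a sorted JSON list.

CNF form of G:
  S -> B S | a
  A -> T0 T0 | b
  B -> A A | S A | T0 T1 | T1 T0 | b
  C -> A A | T1 T0 | b
  T0 -> a
  T1 -> b

Fill CYK table bottom-up (cells [i..j] with 3 ≤ i ≤ j ≤ 5 only):
  cell(3,3) b: {A,B,C,T1}  orig:{A,B,C}
  cell(4,4) a: {S,T0}  orig:{S}
  cell(5,5) a: {S,T0}  orig:{S}
  cell(3,4) ba: {B,C,S}
  cell(4,5) aa: {A}
  cell(3,5) baa: {B,C,S}

Original NTs in T[3,5] deriving "baa": ["B", "C", "S"]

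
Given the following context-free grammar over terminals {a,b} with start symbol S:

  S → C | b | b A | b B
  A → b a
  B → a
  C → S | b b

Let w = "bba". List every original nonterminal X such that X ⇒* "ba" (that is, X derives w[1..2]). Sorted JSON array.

Convert to CNF:
  S -> T0 A | T0 B | T0 T0 | b
  A -> T0 T1
  B -> a
  C -> T0 A | T0 B | T0 T0 | b
  T0 -> b
  T1 -> a

CYK table (by increasing span), restricted to cells inside w[1..2]:
  [1..1]={C,S,T0}  "b"  orig:{C,S}
  [2..2]={B,T1}  "a"  orig:{B}
  [1..2]={A,C,S}  "ba"

Original NTs in T[1,2] deriving "ba": ["A", "C", "S"]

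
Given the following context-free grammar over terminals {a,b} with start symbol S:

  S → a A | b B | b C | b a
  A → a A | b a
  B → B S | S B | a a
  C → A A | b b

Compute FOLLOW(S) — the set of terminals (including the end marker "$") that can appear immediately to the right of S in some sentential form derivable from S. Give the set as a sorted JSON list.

FIRST iteration:
iter 1:
  A via A→a A: +{a}
  A via A→b a: +{b}
  B via B→a a: +{a}
  C via C→A A: +{a,b}
  S via S→a A: +{a}
  S via S→b B: +{b}
  S: {a,b}  A: {a,b}  B: {a}  C: {a,b}
iter 2:
  B via B→S B: +{b}
  S: {a,b}  A: {a,b}  B: {a,b}  C: {a,b}
iter 3: (no change)
  S: {a,b}  A: {a,b}  B: {a,b}  C: {a,b}

FOLLOW sets:
FOLLOW(S) := {$}
pass 1:
  B→B S: FOLLOW(B) ⊇ FIRST(S) = {a,b}; new: +{a,b}
  B→B S: FOLLOW(S) ⊇ FOLLOW(B) ⊇ {a,b}; new: +{a,b}
  C→A A: FOLLOW(A) ⊇ FIRST(A) = {a,b}; new: +{a,b}
  S→a A: FOLLOW(A) ⊇ FOLLOW(S) ⊇ {$,a,b}; new: +{$}
  S→b B: FOLLOW(B) ⊇ FOLLOW(S) ⊇ {$,a,b}; new: +{$}
  S→b C: FOLLOW(C) ⊇ FOLLOW(S) ⊇ {$,a,b}; new: +{$,a,b}
  S: {$,a,b}  A: {$,a,b}  B: {$,a,b}  C: {$,a,b}
pass 2: (no change)
  S: {$,a,b}  A: {$,a,b}  B: {$,a,b}  C: {$,a,b}

FOLLOW(S) = ["$", "a", "b"]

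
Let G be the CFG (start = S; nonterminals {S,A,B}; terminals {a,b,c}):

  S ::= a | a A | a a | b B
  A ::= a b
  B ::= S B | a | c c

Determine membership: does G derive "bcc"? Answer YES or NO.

Convert to CNF:
  S -> T0 A | T0 T0 | T1 B | a
  A -> T0 T1
  B -> S B | T2 T2 | a
  T0 -> a
  T1 -> b
  T2 -> c

CYK table (by increasing span):
  cell(0,0) b: {T1}  orig:{}
  cell(1,1) c: {T2}  orig:{}
  cell(2,2) c: {T2}  orig:{}
  cell(0,1) bc: ∅
  cell(1,2) cc: {B}
  cell(0,2) bcc: {S}

S ∈ T[0,2] ⇒ YES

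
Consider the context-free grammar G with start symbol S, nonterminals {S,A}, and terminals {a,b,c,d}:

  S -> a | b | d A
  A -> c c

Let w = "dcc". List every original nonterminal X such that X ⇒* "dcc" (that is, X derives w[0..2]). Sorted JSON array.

Convert to CNF:
  S -> T1 A | a | b
  A -> T0 T0
  T0 -> c
  T1 -> d

Fill CYK table bottom-up (cells [i..j] with 0 ≤ i ≤ j ≤ 2 only):
  T[0,0] 'd' = {T1}  orig:{}
  T[1,1] 'c' = {T0}  orig:{}
  T[2,2] 'c' = {T0}  orig:{}
  T[0,1] 'dc' = ∅
  T[1,2] 'cc' = {A}
  T[0,2] 'dcc' = {S}

Original NTs in T[0,2] deriving "dcc": ["S"]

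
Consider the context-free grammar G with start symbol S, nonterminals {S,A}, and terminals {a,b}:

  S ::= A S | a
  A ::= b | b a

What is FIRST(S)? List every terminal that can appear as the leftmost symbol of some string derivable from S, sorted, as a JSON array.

FIRST sets, iterate to fixpoint:
iter 1:
  A via A→b: +{b}
  S via S→A S: +{b}
  S via S→a: +{a}
  S: {a,b}  A: {b}
iter 2: done
  S: {a,b}  A: {b}

FIRST(S) = ["a", "b"]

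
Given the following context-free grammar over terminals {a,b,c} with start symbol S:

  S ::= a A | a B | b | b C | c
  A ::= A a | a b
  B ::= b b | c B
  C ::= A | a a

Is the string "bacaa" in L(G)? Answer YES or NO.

CNF form of G:
  S -> T0 A | T0 B | T1 C | b | c
  A -> A T0 | T0 T1
  B -> T1 T1 | T2 B
  C -> A T0 | T0 T0 | T0 T1
  T0 -> a
  T1 -> b
  T2 -> c

Fill CYK table bottom-up:
  T[0,0] 'b' = {S,T1}  orig:{S}
  T[1,1] 'a' = {T0}  orig:{}
  T[2,2] 'c' = {S,T2}  orig:{S}
  T[3,3] 'a' = {T0}  orig:{}
  T[4,4] 'a' = {T0}  orig:{}
  T[0,1] 'ba' = ∅
  T[1,2] 'ac' = ∅
  T[2,3] 'ca' = ∅
  T[3,4] 'aa' = {C}
  T[0,2] 'bac' = ∅
  T[1,3] 'aca' = ∅
  T[2,4] 'caa' = ∅
  T[0,3] 'baca' = ∅
  T[1,4] 'acaa' = ∅
  T[0,4] 'bacaa' = ∅

S ∉ T[0,4] ⇒ NO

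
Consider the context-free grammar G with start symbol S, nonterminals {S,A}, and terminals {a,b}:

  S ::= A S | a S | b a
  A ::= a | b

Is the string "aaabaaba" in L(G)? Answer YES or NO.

CNF form of G:
  S -> A S | T0 S | T1 T0
  A -> a | b
  T0 -> a
  T1 -> b

CYK table (by increasing span):
  cell(0,0) a: {A,T0}  orig:{A}
  cell(1,1) a: {A,T0}  orig:{A}
  cell(2,2) a: {A,T0}  orig:{A}
  cell(3,3) b: {A,T1}  orig:{A}
  cell(4,4) a: {A,T0}  orig:{A}
  cell(5,5) a: {A,T0}  orig:{A}
  cell(6,6) b: {A,T1}  orig:{A}
  cell(7,7) a: {A,T0}  orig:{A}
  cell(0,1) aa: ∅
  cell(1,2) aa: ∅
  cell(2,3) ab: ∅
  cell(3,4) ba: {S}
  cell(4,5) aa: ∅
  cell(5,6) ab: ∅
  cell(6,7) ba: {S}
  cell(0,2) aaa: ∅
  cell(1,3) aab: ∅
  cell(2,4) aba: {S}
  cell(3,5) baa: ∅
  cell(4,6) aab: ∅
  cell(5,7) aba: {S}
  cell(0,3) aaab: ∅
  cell(1,4) aaba: {S}
  cell(2,5) abaa: ∅
  cell(3,6) baab: ∅
  cell(4,7) aaba: {S}
  cell(0,4) aaaba: {S}
  cell(1,5) aabaa: ∅
  cell(2,6) abaab: ∅
  cell(3,7) baaba: {S}
  cell(0,5) aaabaa: ∅
  cell(1,6) aabaab: ∅
  cell(2,7) abaaba: {S}
  cell(0,6) aaabaab: ∅
  cell(1,7) aabaaba: {S}
  cell(0,7) aaabaaba: {S}

S ∈ T[0,7] ⇒ YES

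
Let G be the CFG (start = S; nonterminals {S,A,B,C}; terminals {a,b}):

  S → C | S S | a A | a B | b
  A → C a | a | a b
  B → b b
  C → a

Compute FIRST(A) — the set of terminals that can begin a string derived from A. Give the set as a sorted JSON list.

Compute FIRST by fixpoint:
iter 1:
  A via A→a: +{a}
  B via B→b b: +{b}
  C via C→a: +{a}
  S via S→C: +{a}
  S via S→b: +{b}
  S: {a,b}  A: {a}  B: {b}  C: {a}
iter 2: done
  S: {a,b}  A: {a}  B: {b}  C: {a}

FIRST(A) = ["a"]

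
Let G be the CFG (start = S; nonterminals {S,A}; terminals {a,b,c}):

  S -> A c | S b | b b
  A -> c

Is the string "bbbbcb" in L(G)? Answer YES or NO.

Convert to CNF:
  S -> A T0 | S T1 | T1 T1
  A -> c
  T0 -> c
  T1 -> b

Fill CYK table bottom-up:
  T[0,0] 'b' = {T1}  orig:{}
  T[1,1] 'b' = {T1}  orig:{}
  T[2,2] 'b' = {T1}  orig:{}
  T[3,3] 'b' = {T1}  orig:{}
  T[4,4] 'c' = {A,T0}  orig:{A}
  T[5,5] 'b' = {T1}  orig:{}
  T[0,1] 'bb' = {S}
  T[1,2] 'bb' = {S}
  T[2,3] 'bb' = {S}
  T[3,4] 'bc' = ∅
  T[4,5] 'cb' = ∅
  T[0,2] 'bbb' = {S}
  T[1,3] 'bbb' = {S}
  T[2,4] 'bbc' = ∅
  T[3,5] 'bcb' = ∅
  T[0,3] 'bbbb' = {S}
  T[1,4] 'bbbc' = ∅
  T[2,5] 'bbcb' = ∅
  T[0,4] 'bbbbc' = ∅
  T[1,5] 'bbbcb' = ∅
  T[0,5] 'bbbbcb' = ∅

S ∉ T[0,5] ⇒ NO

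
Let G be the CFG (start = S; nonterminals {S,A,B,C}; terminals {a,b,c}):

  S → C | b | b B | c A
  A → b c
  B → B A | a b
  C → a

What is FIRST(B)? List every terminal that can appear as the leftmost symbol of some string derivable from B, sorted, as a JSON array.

FIRST sets, iterate to fixpoint:
pass 1:
  A via A→b c: +{b}
  B via B→a b: +{a}
  C via C→a: +{a}
  S via S→C: +{a}
  S via S→b: +{b}
  S via S→c A: +{c}
  FIRST[S]={a,b,c}  FIRST[A]={b}  FIRST[B]={a}  FIRST[C]={a}
pass 2: (no change)
  FIRST[S]={a,b,c}  FIRST[A]={b}  FIRST[B]={a}  FIRST[C]={a}

FIRST(B) = ["a"]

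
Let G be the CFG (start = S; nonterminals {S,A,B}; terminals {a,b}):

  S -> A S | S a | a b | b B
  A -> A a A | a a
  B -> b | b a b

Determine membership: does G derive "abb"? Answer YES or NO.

CNF form of G:
  S -> A S | S T0 | T0 T1 | T1 B
  A -> A X2 | T0 T0
  B -> T1 X3 | b
  T0 -> a
  T1 -> b
  X2 -> T0 A
  X3 -> T0 T1

CYK table (by increasing span):
  cell(0,0) a: {T0}  orig:{}
  cell(1,1) b: {B,T1}  orig:{B}
  cell(2,2) b: {B,T1}  orig:{B}
  cell(0,1) ab: {S,X3}  orig:{S}
  cell(1,2) bb: {S}
  cell(0,2) abb: ∅

S ∉ T[0,2] ⇒ NO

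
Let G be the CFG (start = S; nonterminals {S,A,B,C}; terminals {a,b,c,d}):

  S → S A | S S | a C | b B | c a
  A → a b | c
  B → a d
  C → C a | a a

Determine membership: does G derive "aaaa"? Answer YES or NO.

Convert to CNF:
  S -> S A | S S | T0 C | T1 B | T3 T0
  A -> T0 T1 | c
  B -> T0 T2
  C -> C T0 | T0 T0
  T0 -> a
  T1 -> b
  T2 -> d
  T3 -> c

Fill CYK table bottom-up:
  T[0,0] 'a' = {T0}  orig:{}
  T[1,1] 'a' = {T0}  orig:{}
  T[2,2] 'a' = {T0}  orig:{}
  T[3,3] 'a' = {T0}  orig:{}
  T[0,1] 'aa' = {C}
  T[1,2] 'aa' = {C}
  T[2,3] 'aa' = {C}
  T[0,2] 'aaa' = {C,S}
  T[1,3] 'aaa' = {C,S}
  T[0,3] 'aaaa' = {C,S}

S ∈ T[0,3] ⇒ YES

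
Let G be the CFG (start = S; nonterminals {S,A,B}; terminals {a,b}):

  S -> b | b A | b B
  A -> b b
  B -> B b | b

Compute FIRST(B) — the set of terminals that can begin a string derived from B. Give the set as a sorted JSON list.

FIRST sets, iterate to fixpoint:
pass 1:
  A via A→b b: +{b}
  B via B→b: +{b}
  S via S→b: +{b}
  FIRST[S]={b}  FIRST[A]={b}  FIRST[B]={b}
pass 2: done
  FIRST[S]={b}  FIRST[A]={b}  FIRST[B]={b}

FIRST(B) = ["b"]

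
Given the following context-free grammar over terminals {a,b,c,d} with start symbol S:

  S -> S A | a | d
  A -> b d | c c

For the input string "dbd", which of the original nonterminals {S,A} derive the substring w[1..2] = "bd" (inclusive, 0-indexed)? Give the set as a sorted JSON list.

CNF form of G:
  S -> S A | a | d
  A -> T0 T1 | T2 T2
  T0 -> b
  T1 -> d
  T2 -> c

CYK table (by increasing span), restricted to cells inside w[1..2]:
  [1..1]={T0}  "b"  orig:{}
  [2..2]={S,T1}  "d"  orig:{S}
  [1..2]={A}  "bd"

Original NTs in T[1,2] deriving "bd": ["A"]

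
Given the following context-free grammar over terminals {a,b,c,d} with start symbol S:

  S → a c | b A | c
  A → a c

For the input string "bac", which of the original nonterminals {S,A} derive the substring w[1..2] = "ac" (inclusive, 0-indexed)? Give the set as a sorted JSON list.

CNF form of G:
  S -> T0 T1 | T2 A | c
  A -> T0 T1
  T0 -> a
  T1 -> c
  T2 -> b

CYK fill (cells [i..j] with 1 ≤ i ≤ j ≤ 2 only):
  [1..1]={T0}  "a"  orig:{}
  [2..2]={S,T1}  "c"  orig:{S}
  [1..2]={A,S}  "ac"

Original NTs in T[1,2] deriving "ac": ["A", "S"]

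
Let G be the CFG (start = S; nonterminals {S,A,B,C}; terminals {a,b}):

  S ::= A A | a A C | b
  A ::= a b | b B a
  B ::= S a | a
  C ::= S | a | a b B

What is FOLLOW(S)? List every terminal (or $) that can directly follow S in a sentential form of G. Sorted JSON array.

Compute FIRST by fixpoint:
pass 1:
  A via A→a b: +{a}
  A via A→b B a: +{b}
  B via B→a: +{a}
  C via C→a: +{a}
  S via S→A A: +{a,b}
  S: {a,b}  A: {a,b}  B: {a}  C: {a}
pass 2:
  B via B→S a: +{b}
  C via C→S: +{b}
  S: {a,b}  A: {a,b}  B: {a,b}  C: {a,b}
pass 3: — fixpoint
  S: {a,b}  A: {a,b}  B: {a,b}  C: {a,b}

FOLLOW sets:
FOLLOW(S) := {$}
round 1:
  A→b B a: FOLLOW(B) ⊇ FIRST(a) = {a}; new: +{a}
  B→S a: FOLLOW(S) ⊇ FIRST(a) = {a}; new: +{a}
  S→A A: FOLLOW(A) ⊇ FIRST(A) = {a,b}; new: +{a,b}
  S→A A: FOLLOW(A) ⊇ FOLLOW(S) ⊇ {$,a}; new: +{$}
  S→a A C: FOLLOW(C) ⊇ FOLLOW(S) ⊇ {$,a}; new: +{$,a}
  FOLLOW[S]={$,a}  FOLLOW[A]={$,a,b}  FOLLOW[B]={a}  FOLLOW[C]={$,a}
round 2:
  C→a b B: FOLLOW(B) ⊇ FOLLOW(C) ⊇ {$,a}; new: +{$}
  FOLLOW[S]={$,a}  FOLLOW[A]={$,a,b}  FOLLOW[B]={$,a}  FOLLOW[C]={$,a}
round 3: (stable)
  FOLLOW[S]={$,a}  FOLLOW[A]={$,a,b}  FOLLOW[B]={$,a}  FOLLOW[C]={$,a}

FOLLOW(S) = ["$", "a"]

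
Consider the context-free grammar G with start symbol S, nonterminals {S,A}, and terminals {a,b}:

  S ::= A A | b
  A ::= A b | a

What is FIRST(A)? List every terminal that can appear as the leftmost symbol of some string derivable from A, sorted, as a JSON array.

FIRST iteration:
round 1:
  A via A→a: +{a}
  S via S→A A: +{a}
  S via S→b: +{b}
  FIRST(S)={a,b}  FIRST(A)={a}
round 2: (stable)
  FIRST(S)={a,b}  FIRST(A)={a}

FIRST(A) = ["a"]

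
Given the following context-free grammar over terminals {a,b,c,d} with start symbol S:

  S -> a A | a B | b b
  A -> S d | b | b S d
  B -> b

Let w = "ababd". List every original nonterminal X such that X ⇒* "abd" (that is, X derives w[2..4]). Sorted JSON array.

Convert to CNF:
  S -> T1 T1 | T2 A | T2 B
  A -> S T0 | T1 X3 | b
  B -> b
  T0 -> d
  T1 -> b
  T2 -> a
  X3 -> S T0

CYK table (by increasing span) (cells [i..j] with 2 ≤ i ≤ j ≤ 4 only):
  [2..2]={T2}  "a"  orig:{}
  [3..3]={A,B,T1}  "b"  orig:{A,B}
  [4..4]={T0}  "d"  orig:{}
  [2..3]={S}  "ab"
  [3..4]=∅  "bd"
  [2..4]={A,X3}  "abd"  orig:{A}

Original NTs in T[2,4] deriving "abd": ["A"]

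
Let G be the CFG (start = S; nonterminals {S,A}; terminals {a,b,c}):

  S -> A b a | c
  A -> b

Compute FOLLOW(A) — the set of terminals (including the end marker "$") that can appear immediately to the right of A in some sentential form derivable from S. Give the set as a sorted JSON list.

FIRST iteration:
[1]
  A via A→b: +{b}
  S via S→A b a: +{b}
  S via S→c: +{c}
  S: {b,c}  A: {b}
[2] — fixpoint
  S: {b,c}  A: {b}

Compute FOLLOW by fixpoint:
FOLLOW(S) := {$}
round 1:
  S→A b a: FOLLOW(A) ⊇ FIRST(b) = {b}; new: +{b}
  FOLLOW(S)={$}  FOLLOW(A)={b}
round 2: (stable)
  FOLLOW(S)={$}  FOLLOW(A)={b}

FOLLOW(A) = ["b"]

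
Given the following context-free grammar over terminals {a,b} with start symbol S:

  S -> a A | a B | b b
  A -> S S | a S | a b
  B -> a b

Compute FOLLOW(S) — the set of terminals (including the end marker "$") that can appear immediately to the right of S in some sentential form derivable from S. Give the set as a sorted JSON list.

Compute FIRST by fixpoint:
pass 1:
  A via A→a S: +{a}
  B via B→a b: +{a}
  S via S→a A: +{a}
  S via S→b b: +{b}
  FIRST[S]={a,b}  FIRST[A]={a}  FIRST[B]={a}
pass 2:
  A via A→S S: +{b}
  FIRST[S]={a,b}  FIRST[A]={a,b}  FIRST[B]={a}
pass 3: — fixpoint
  FIRST[S]={a,b}  FIRST[A]={a,b}  FIRST[B]={a}

Compute FOLLOW by fixpoint:
seed FOLLOW(S) with $
pass 1:
  A→S S: FOLLOW(S) ⊇ FIRST(S) = {a,b}; new: +{a,b}
  S→a A: FOLLOW(A) ⊇ FOLLOW(S) ⊇ {$,a,b}; new: +{$,a,b}
  S→a B: FOLLOW(B) ⊇ FOLLOW(S) ⊇ {$,a,b}; new: +{$,a,b}
  S: {$,a,b}  A: {$,a,b}  B: {$,a,b}
pass 2: done
  S: {$,a,b}  A: {$,a,b}  B: {$,a,b}

FOLLOW(S) = ["$", "a", "b"]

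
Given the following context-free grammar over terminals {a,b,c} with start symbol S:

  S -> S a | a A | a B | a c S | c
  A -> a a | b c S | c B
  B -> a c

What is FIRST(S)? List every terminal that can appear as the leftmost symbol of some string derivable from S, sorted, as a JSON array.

FIRST sets, iterate to fixpoint:
pass 1:
  A via A→a a: +{a}
  A via A→b c S: +{b}
  A via A→c B: +{c}
  B via B→a c: +{a}
  S via S→a A: +{a}
  S via S→c: +{c}
  FIRST(S)={a,c}  FIRST(A)={a,b,c}  FIRST(B)={a}
pass 2: done
  FIRST(S)={a,c}  FIRST(A)={a,b,c}  FIRST(B)={a}

FIRST(S) = ["a", "c"]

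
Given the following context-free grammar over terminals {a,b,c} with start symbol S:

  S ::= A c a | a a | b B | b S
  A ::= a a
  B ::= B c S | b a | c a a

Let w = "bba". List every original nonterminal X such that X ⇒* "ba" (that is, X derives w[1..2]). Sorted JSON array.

Convert to CNF:
  S -> A X5 | T0 T0 | T2 B | T2 S
  A -> T0 T0
  B -> B X3 | T1 X4 | T2 T0
  T0 -> a
  T1 -> c
  T2 -> b
  X3 -> T1 S
  X4 -> T0 T0
  X5 -> T1 T0

CYK table (by increasing span) — only the sub-triangle for w[1..2]:
  [1..1]={T2}  "b"  orig:{}
  [2..2]={T0}  "a"  orig:{}
  [1..2]={B}  "ba"

Original NTs in T[1,2] deriving "ba": ["B"]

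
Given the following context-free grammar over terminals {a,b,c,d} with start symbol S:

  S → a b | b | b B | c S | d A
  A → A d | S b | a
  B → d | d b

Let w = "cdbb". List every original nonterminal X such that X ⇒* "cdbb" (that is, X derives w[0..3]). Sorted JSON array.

Convert to CNF:
  S -> T0 A | T1 B | T2 T1 | T3 S | b
  A -> A T0 | S T1 | a
  B -> T0 T1 | d
  T0 -> d
  T1 -> b
  T2 -> a
  T3 -> c

Fill CYK table bottom-up — only the sub-triangle for w[0..3]:
  cell(0,0) c: {T3}  orig:{}
  cell(1,1) d: {B,T0}  orig:{B}
  cell(2,2) b: {S,T1}  orig:{S}
  cell(3,3) b: {S,T1}  orig:{S}
  cell(0,1) cd: ∅
  cell(1,2) db: {B}
  cell(2,3) bb: {A}
  cell(0,2) cdb: ∅
  cell(1,3) dbb: {S}
  cell(0,3) cdbb: {S}

Original NTs in T[0,3] deriving "cdbb": ["S"]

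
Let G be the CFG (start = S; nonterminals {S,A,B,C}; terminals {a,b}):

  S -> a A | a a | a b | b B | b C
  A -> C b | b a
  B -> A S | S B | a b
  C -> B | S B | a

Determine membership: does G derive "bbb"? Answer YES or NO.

Convert to CNF:
  S -> T0 B | T0 C | T1 A | T1 T0 | T1 T1
  A -> C T0 | T0 T1
  B -> A S | S B | T1 T0
  C -> A S | S B | T1 T0 | a
  T0 -> b
  T1 -> a

CYK table (by increasing span):
  T[0,0] 'b' = {T0}  orig:{}
  T[1,1] 'b' = {T0}  orig:{}
  T[2,2] 'b' = {T0}  orig:{}
  T[0,1] 'bb' = ∅
  T[1,2] 'bb' = ∅
  T[0,2] 'bbb' = ∅

S ∉ T[0,2] ⇒ NO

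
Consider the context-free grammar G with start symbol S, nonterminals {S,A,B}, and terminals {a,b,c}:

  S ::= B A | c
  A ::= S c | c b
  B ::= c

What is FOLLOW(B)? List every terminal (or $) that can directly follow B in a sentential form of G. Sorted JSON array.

FIRST iteration:
[1]
  A via A→c b: +{c}
  B via B→c: +{c}
  S via S→B A: +{c}
  FIRST(S)={c}  FIRST(A)={c}  FIRST(B)={c}
[2] (no change)
  FIRST(S)={c}  FIRST(A)={c}  FIRST(B)={c}

FOLLOW iteration:
seed FOLLOW(S) with $
[1]
  A→S c: FOLLOW(S) ⊇ FIRST(c) = {c}; new: +{c}
  S→B A: FOLLOW(B) ⊇ FIRST(A) = {c}; new: +{c}
  S→B A: FOLLOW(A) ⊇ FOLLOW(S) ⊇ {$,c}; new: +{$,c}
  FOLLOW(S)={$,c}  FOLLOW(A)={$,c}  FOLLOW(B)={c}
[2] — fixpoint
  FOLLOW(S)={$,c}  FOLLOW(A)={$,c}  FOLLOW(B)={c}

FOLLOW(B) = ["c"]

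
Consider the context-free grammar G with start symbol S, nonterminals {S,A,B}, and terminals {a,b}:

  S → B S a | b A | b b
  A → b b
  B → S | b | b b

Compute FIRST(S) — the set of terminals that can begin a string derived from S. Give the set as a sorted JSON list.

FIRST sets, iterate to fixpoint:
[1]
  A via A→b b: +{b}
  B via B→b: +{b}
  S via S→B S a: +{b}
  FIRST(S)={b}  FIRST(A)={b}  FIRST(B)={b}
[2] done
  FIRST(S)={b}  FIRST(A)={b}  FIRST(B)={b}

FIRST(S) = ["b"]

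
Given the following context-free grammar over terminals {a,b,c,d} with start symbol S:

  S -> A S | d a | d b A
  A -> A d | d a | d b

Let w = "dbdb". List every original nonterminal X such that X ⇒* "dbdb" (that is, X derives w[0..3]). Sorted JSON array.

CNF form of G:
  S -> A S | T0 T1 | T0 X3
  A -> A T0 | T0 T1 | T0 T2
  T0 -> d
  T1 -> a
  T2 -> b
  X3 -> T2 A

CYK table (by increasing span) (cells [i..j] with 0 ≤ i ≤ j ≤ 3 only):
  cell(0,0) d: {T0}  orig:{}
  cell(1,1) b: {T2}  orig:{}
  cell(2,2) d: {T0}  orig:{}
  cell(3,3) b: {T2}  orig:{}
  cell(0,1) db: {A}
  cell(1,2) bd: ∅
  cell(2,3) db: {A}
  cell(0,2) dbd: {A}
  cell(1,3) bdb: {X3}  orig:{}
  cell(0,3) dbdb: {S}

Original NTs in T[0,3] deriving "dbdb": ["S"]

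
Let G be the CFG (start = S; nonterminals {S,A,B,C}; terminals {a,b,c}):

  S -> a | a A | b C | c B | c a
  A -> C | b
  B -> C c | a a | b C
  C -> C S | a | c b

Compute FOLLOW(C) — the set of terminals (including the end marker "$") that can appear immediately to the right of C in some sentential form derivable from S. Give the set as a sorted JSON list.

FIRST iteration:
[1]
  A via A→b: +{b}
  B via B→a a: +{a}
  B via B→b C: +{b}
  C via C→a: +{a}
  C via C→c b: +{c}
  S via S→a: +{a}
  S via S→b C: +{b}
  S via S→c B: +{c}
  S: {a,b,c}  A: {b}  B: {a,b}  C: {a,c}
[2]
  A via A→C: +{a,c}
  B via B→C c: +{c}
  S: {a,b,c}  A: {a,b,c}  B: {a,b,c}  C: {a,c}
[3] (no change)
  S: {a,b,c}  A: {a,b,c}  B: {a,b,c}  C: {a,c}

FOLLOW sets:
initialize: $ ∈ FOLLOW(S)
iter 1:
  B→C c: FOLLOW(C) ⊇ FIRST(c) = {c}; new: +{c}
  C→C S: FOLLOW(C) ⊇ FIRST(S) = {a,b,c}; new: +{a,b}
  C→C S: FOLLOW(S) ⊇ FOLLOW(C) ⊇ {a,b,c}; new: +{a,b,c}
  S→a A: FOLLOW(A) ⊇ FOLLOW(S) ⊇ {$,a,b,c}; new: +{$,a,b,c}
  S→b C: FOLLOW(C) ⊇ FOLLOW(S) ⊇ {$,a,b,c}; new: +{$}
  S→c B: FOLLOW(B) ⊇ FOLLOW(S) ⊇ {$,a,b,c}; new: +{$,a,b,c}
  S: {$,a,b,c}  A: {$,a,b,c}  B: {$,a,b,c}  C: {$,a,b,c}
iter 2: done
  S: {$,a,b,c}  A: {$,a,b,c}  B: {$,a,b,c}  C: {$,a,b,c}

FOLLOW(C) = ["$", "a", "b", "c"]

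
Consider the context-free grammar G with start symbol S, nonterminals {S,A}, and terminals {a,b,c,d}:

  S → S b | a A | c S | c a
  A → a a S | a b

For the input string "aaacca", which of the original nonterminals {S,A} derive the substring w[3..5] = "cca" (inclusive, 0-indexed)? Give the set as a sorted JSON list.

CNF form of G:
  S -> S T1 | T0 A | T2 S | T2 T0
  A -> T0 T1 | T0 X3
  T0 -> a
  T1 -> b
  T2 -> c
  X3 -> T0 S

CYK table (by increasing span) (cells [i..j] with 3 ≤ i ≤ j ≤ 5 only):
  T[3,3] 'c' = {T2}  orig:{}
  T[4,4] 'c' = {T2}  orig:{}
  T[5,5] 'a' = {T0}  orig:{}
  T[3,4] 'cc' = ∅
  T[4,5] 'ca' = {S}
  T[3,5] 'cca' = {S}

Original NTs in T[3,5] deriving "cca": ["S"]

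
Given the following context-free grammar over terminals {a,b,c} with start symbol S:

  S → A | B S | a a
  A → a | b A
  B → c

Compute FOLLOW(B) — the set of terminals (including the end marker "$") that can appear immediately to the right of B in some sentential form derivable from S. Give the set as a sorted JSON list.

FIRST iteration:
iter 1:
  A via A→a: +{a}
  A via A→b A: +{b}
  B via B→c: +{c}
  S via S→A: +{a,b}
  S via S→B S: +{c}
  S: {a,b,c}  A: {a,b}  B: {c}
iter 2: (stable)
  S: {a,b,c}  A: {a,b}  B: {c}

FOLLOW iteration:
initialize: $ ∈ FOLLOW(S)
pass 1:
  S→A: FOLLOW(A) ⊇ FOLLOW(S) ⊇ {$}; new: +{$}
  S→B S: FOLLOW(B) ⊇ FIRST(S) = {a,b,c}; new: +{a,b,c}
  FOLLOW(S)={$}  FOLLOW(A)={$}  FOLLOW(B)={a,b,c}
pass 2: (no change)
  FOLLOW(S)={$}  FOLLOW(A)={$}  FOLLOW(B)={a,b,c}

FOLLOW(B) = ["a", "b", "c"]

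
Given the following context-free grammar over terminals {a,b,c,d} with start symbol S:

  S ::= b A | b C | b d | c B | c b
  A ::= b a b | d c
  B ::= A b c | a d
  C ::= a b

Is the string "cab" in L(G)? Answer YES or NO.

CNF form of G:
  S -> T0 A | T0 C | T0 T2 | T3 B | T3 T0
  A -> T0 X4 | T2 T3
  B -> A X5 | T1 T2
  C -> T1 T0
  T0 -> b
  T1 -> a
  T2 -> d
  T3 -> c
  X4 -> T1 T0
  X5 -> T0 T3

Fill CYK table bottom-up:
  T[0,0] 'c' = {T3}  orig:{}
  T[1,1] 'a' = {T1}  orig:{}
  T[2,2] 'b' = {T0}  orig:{}
  T[0,1] 'ca' = ∅
  T[1,2] 'ab' = {C,X4}  orig:{C}
  T[0,2] 'cab' = ∅

S ∉ T[0,2] ⇒ NO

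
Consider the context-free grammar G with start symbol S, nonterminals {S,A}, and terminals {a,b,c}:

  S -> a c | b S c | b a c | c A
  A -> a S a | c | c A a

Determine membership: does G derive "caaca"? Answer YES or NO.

Convert to CNF:
  S -> T0 T1 | T1 A | T2 X5 | T2 X6
  A -> T0 X3 | T1 X4 | c
  T0 -> a
  T1 -> c
  T2 -> b
  X3 -> S T0
  X4 -> A T0
  X5 -> S T1
  X6 -> T0 T1

Fill CYK table bottom-up:
  T[0,0] 'c' = {A,T1}  orig:{A}
  T[1,1] 'a' = {T0}  orig:{}
  T[2,2] 'a' = {T0}  orig:{}
  T[3,3] 'c' = {A,T1}  orig:{A}
  T[4,4] 'a' = {T0}  orig:{}
  T[0,1] 'ca' = {X4}  orig:{}
  T[1,2] 'aa' = ∅
  T[2,3] 'ac' = {S,X6}  orig:{S}
  T[3,4] 'ca' = {X4}  orig:{}
  T[0,2] 'caa' = ∅
  T[1,3] 'aac' = ∅
  T[2,4] 'aca' = {X3}  orig:{}
  T[0,3] 'caac' = ∅
  T[1,4] 'aaca' = {A}
  T[0,4] 'caaca' = {S}

S ∈ T[0,4] ⇒ YES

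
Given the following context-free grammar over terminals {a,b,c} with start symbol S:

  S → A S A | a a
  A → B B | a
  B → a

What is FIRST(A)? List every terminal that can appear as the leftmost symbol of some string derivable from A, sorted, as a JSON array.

Compute FIRST by fixpoint:
iter 1:
  A via A→a: +{a}
  B via B→a: +{a}
  S via S→A S A: +{a}
  FIRST(S)={a}  FIRST(A)={a}  FIRST(B)={a}
iter 2: done
  FIRST(S)={a}  FIRST(A)={a}  FIRST(B)={a}

FIRST(A) = ["a"]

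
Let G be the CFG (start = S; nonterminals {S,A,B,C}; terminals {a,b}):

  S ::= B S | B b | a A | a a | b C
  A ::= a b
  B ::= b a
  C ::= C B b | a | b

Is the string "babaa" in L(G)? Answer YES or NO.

CNF form of G:
  S -> B S | B T1 | T0 A | T0 T0 | T1 C
  A -> T0 T1
  B -> T1 T0
  C -> C X2 | a | b
  T0 -> a
  T1 -> b
  X2 -> B T1

CYK table (by increasing span):
  T[0,0] 'b' = {C,T1}  orig:{C}
  T[1,1] 'a' = {C,T0}  orig:{C}
  T[2,2] 'b' = {C,T1}  orig:{C}
  T[3,3] 'a' = {C,T0}  orig:{C}
  T[4,4] 'a' = {C,T0}  orig:{C}
  T[0,1] 'ba' = {B,S}
  T[1,2] 'ab' = {A}
  T[2,3] 'ba' = {B,S}
  T[3,4] 'aa' = {S}
  T[0,2] 'bab' = {S,X2}  orig:{S}
  T[1,3] 'aba' = ∅
  T[2,4] 'baa' = ∅
  T[0,3] 'baba' = {S}
  T[1,4] 'abaa' = ∅
  T[0,4] 'babaa' = ∅

S ∉ T[0,4] ⇒ NO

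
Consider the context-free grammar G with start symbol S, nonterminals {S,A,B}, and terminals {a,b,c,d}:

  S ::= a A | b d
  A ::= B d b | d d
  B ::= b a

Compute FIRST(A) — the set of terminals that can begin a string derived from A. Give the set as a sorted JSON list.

FIRST iteration:
[1]
  A via A→d d: +{d}
  B via B→b a: +{b}
  S via S→a A: +{a}
  S via S→b d: +{b}
  S: {a,b}  A: {d}  B: {b}
[2]
  A via A→B d b: +{b}
  S: {a,b}  A: {b,d}  B: {b}
[3] — fixpoint
  S: {a,b}  A: {b,d}  B: {b}

FIRST(A) = ["b", "d"]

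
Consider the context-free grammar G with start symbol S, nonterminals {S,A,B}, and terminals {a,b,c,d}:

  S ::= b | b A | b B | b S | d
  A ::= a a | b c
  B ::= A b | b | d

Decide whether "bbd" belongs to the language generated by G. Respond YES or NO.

CNF form of G:
  S -> T1 A | T1 B | T1 S | b | d
  A -> T0 T0 | T1 T2
  B -> A T1 | b | d
  T0 -> a
  T1 -> b
  T2 -> c

CYK table (by increasing span):
  T[0,0] 'b' = {B,S,T1}  orig:{B,S}
  T[1,1] 'b' = {B,S,T1}  orig:{B,S}
  T[2,2] 'd' = {B,S}
  T[0,1] 'bb' = {S}
  T[1,2] 'bd' = {S}
  T[0,2] 'bbd' = {S}

S ∈ T[0,2] ⇒ YES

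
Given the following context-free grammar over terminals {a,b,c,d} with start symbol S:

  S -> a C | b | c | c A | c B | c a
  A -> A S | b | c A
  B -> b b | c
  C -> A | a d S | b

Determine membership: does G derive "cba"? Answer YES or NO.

CNF form of G:
  S -> T0 A | T0 B | T0 T2 | T2 C | b | c
  A -> A S | T0 A | b
  B -> T1 T1 | c
  C -> A S | T0 A | T2 X4 | b
  T0 -> c
  T1 -> b
  T2 -> a
  T3 -> d
  X4 -> T3 S

CYK fill:
  cell(0,0) c: {B,S,T0}  orig:{B,S}
  cell(1,1) b: {A,C,S,T1}  orig:{A,C,S}
  cell(2,2) a: {T2}  orig:{}
  cell(0,1) cb: {A,C,S}
  cell(1,2) ba: ∅
  cell(0,2) cba: ∅

S ∉ T[0,2] ⇒ NO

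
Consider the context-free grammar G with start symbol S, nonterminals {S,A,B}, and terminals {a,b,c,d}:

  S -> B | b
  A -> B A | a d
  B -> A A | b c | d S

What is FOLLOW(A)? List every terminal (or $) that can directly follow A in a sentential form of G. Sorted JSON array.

Compute FIRST by fixpoint:
[1]
  A via A→a d: +{a}
  B via B→A A: +{a}
  B via B→b c: +{b}
  B via B→d S: +{d}
  S via S→B: +{a,b,d}
  FIRST(S)={a,b,d}  FIRST(A)={a}  FIRST(B)={a,b,d}
[2]
  A via A→B A: +{b,d}
  FIRST(S)={a,b,d}  FIRST(A)={a,b,d}  FIRST(B)={a,b,d}
[3] (no change)
  FIRST(S)={a,b,d}  FIRST(A)={a,b,d}  FIRST(B)={a,b,d}

FOLLOW iteration:
seed FOLLOW(S) with $
pass 1:
  A→B A: FOLLOW(B) ⊇ FIRST(A) = {a,b,d}; new: +{a,b,d}
  B→A A: FOLLOW(A) ⊇ FIRST(A) = {a,b,d}; new: +{a,b,d}
  B→d S: FOLLOW(S) ⊇ FOLLOW(B) ⊇ {a,b,d}; new: +{a,b,d}
  S→B: FOLLOW(B) ⊇ FOLLOW(S) ⊇ {$,a,b,d}; new: +{$}
  S: {$,a,b,d}  A: {a,b,d}  B: {$,a,b,d}
pass 2:
  B→A A: FOLLOW(A) ⊇ FOLLOW(B) ⊇ {$,a,b,d}; new: +{$}
  S: {$,a,b,d}  A: {$,a,b,d}  B: {$,a,b,d}
pass 3: (stable)
  S: {$,a,b,d}  A: {$,a,b,d}  B: {$,a,b,d}

FOLLOW(A) = ["$", "a", "b", "d"]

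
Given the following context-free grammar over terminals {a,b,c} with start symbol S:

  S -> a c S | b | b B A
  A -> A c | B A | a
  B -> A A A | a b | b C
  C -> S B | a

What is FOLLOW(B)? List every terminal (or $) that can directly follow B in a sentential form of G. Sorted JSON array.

FIRST iteration:
iter 1:
  A via A→a: +{a}
  B via B→A A A: +{a}
  B via B→b C: +{b}
  C via C→a: +{a}
  S via S→a c S: +{a}
  S via S→b: +{b}
  FIRST[S]={a,b}  FIRST[A]={a}  FIRST[B]={a,b}  FIRST[C]={a}
iter 2:
  A via A→B A: +{b}
  C via C→S B: +{b}
  FIRST[S]={a,b}  FIRST[A]={a,b}  FIRST[B]={a,b}  FIRST[C]={a,b}
iter 3: (stable)
  FIRST[S]={a,b}  FIRST[A]={a,b}  FIRST[B]={a,b}  FIRST[C]={a,b}

FOLLOW sets:
FOLLOW(S) := {$}
iter 1:
  A→A c: FOLLOW(A) ⊇ FIRST(c) = {c}; new: +{c}
  A→B A: FOLLOW(B) ⊇ FIRST(A) = {a,b}; new: +{a,b}
  B→A A A: FOLLOW(A) ⊇ FIRST(A) = {a,b}; new: +{a,b}
  B→b C: FOLLOW(C) ⊇ FOLLOW(B) ⊇ {a,b}; new: +{a,b}
  C→S B: FOLLOW(S) ⊇ FIRST(B) = {a,b}; new: +{a,b}
  S→b B A: FOLLOW(A) ⊇ FOLLOW(S) ⊇ {$,a,b}; new: +{$}
  FOLLOW[S]={$,a,b}  FOLLOW[A]={$,a,b,c}  FOLLOW[B]={a,b}  FOLLOW[C]={a,b}
iter 2: done
  FOLLOW[S]={$,a,b}  FOLLOW[A]={$,a,b,c}  FOLLOW[B]={a,b}  FOLLOW[C]={a,b}

FOLLOW(B) = ["a", "b"]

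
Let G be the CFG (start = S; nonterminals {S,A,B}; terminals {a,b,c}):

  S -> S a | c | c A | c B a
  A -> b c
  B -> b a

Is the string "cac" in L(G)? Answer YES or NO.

CNF form of G:
  S -> S T2 | T1 A | T1 X3 | c
  A -> T0 T1
  B -> T0 T2
  T0 -> b
  T1 -> c
  T2 -> a
  X3 -> B T2

CYK table (by increasing span):
  cell(0,0) c: {S,T1}  orig:{S}
  cell(1,1) a: {T2}  orig:{}
  cell(2,2) c: {S,T1}  orig:{S}
  cell(0,1) ca: {S}
  cell(1,2) ac: ∅
  cell(0,2) cac: ∅

S ∉ T[0,2] ⇒ NO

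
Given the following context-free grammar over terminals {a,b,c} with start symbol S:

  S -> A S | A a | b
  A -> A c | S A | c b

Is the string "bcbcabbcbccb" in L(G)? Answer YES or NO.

CNF form of G:
  S -> A S | A T2 | b
  A -> A T0 | S A | T0 T1
  T0 -> c
  T1 -> b
  T2 -> a

CYK fill:
  [0..0]={S,T1}  "b"  orig:{S}
  [1..1]={T0}  "c"  orig:{}
  [2..2]={S,T1}  "b"  orig:{S}
  [3..3]={T0}  "c"  orig:{}
  [4..4]={T2}  "a"  orig:{}
  [5..5]={S,T1}  "b"  orig:{S}
  [6..6]={S,T1}  "b"  orig:{S}
  [7..7]={T0}  "c"  orig:{}
  [8..8]={S,T1}  "b"  orig:{S}
  [9..9]={T0}  "c"  orig:{}
  [10..10]={T0}  "c"  orig:{}
  [11..11]={S,T1}  "b"  orig:{S}
  [0..1]=∅  "bc"
  [1..2]={A}  "cb"
  [2..3]=∅  "bc"
  [3..4]=∅  "ca"
  [4..5]=∅  "ab"
  [5..6]=∅  "bb"
  [6..7]=∅  "bc"
  [7..8]={A}  "cb"
  [8..9]=∅  "bc"
  [9..10]=∅  "cc"
  [10..11]={A}  "cb"
  [0..2]={A}  "bcb"
  [1..3]={A}  "cbc"
  [2..4]=∅  "bca"
  [3..5]=∅  "cab"
  [4..6]=∅  "abb"
  [5..7]=∅  "bbc"
  [6..8]={A}  "bcb"
  [7..9]={A}  "cbc"
  [8..10]=∅  "bcc"
  [9..11]=∅  "ccb"
  [0..3]={A}  "bcbc"
  [1..4]={S}  "cbca"
  [2..5]=∅  "bcab"
  [3..6]=∅  "cabb"
  [4..7]=∅  "abbc"
  [5..8]={A}  "bbcb"
  [6..9]={A}  "bcbc"
  [7..10]={A}  "cbcc"
  [8..11]=∅  "bccb"
  [0..4]={S}  "bcbca"
  [1..5]=∅  "cbcab"
  [2..6]=∅  "bcabb"
  [3..7]=∅  "cabbc"
  [4..8]=∅  "abbcb"
  [5..9]={A}  "bbcbc"
  [6..10]={A}  "bcbcc"
  [7..11]={S}  "cbccb"
  [0..5]=∅  "bcbcab"
  [1..6]=∅  "cbcabb"
  [2..7]=∅  "bcabbc"
  [3..8]=∅  "cabbcb"
  [4..9]=∅  "abbcbc"
  [5..10]={A}  "bbcbcc"
  [6..11]={S}  "bcbccb"
  [0..6]=∅  "bcbcabb"
  [1..7]=∅  "cbcabbc"
  [2..8]=∅  "bcabbcb"
  [3..9]=∅  "cabbcbc"
  [4..10]=∅  "abbcbcc"
  [5..11]={S}  "bbcbccb"
  [0..7]=∅  "bcbcabbc"
  [1..8]={A}  "cbcabbcb"
  [2..9]=∅  "bcabbcbc"
  [3..10]=∅  "cabbcbcc"
  [4..11]=∅  "abbcbccb"
  [0..8]={A}  "bcbcabbcb"
  [1..9]={A}  "cbcabbcbc"
  [2..10]=∅  "bcabbcbcc"
  [3..11]=∅  "cabbcbccb"
  [0..9]={A}  "bcbcabbcbc"
  [1..10]={A}  "cbcabbcbcc"
  [2..11]=∅  "bcabbcbccb"
  [0..10]={A}  "bcbcabbcbcc"
  [1..11]={S}  "cbcabbcbccb"
  [0..11]={S}  "bcbcabbcbccb"

S ∈ T[0,11] ⇒ YES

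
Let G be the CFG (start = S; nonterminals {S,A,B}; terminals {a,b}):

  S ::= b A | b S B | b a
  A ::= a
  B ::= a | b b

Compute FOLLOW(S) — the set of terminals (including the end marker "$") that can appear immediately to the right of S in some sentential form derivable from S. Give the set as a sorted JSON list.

FIRST iteration:
pass 1:
  A via A→a: +{a}
  B via B→a: +{a}
  B via B→b b: +{b}
  S via S→b A: +{b}
  S: {b}  A: {a}  B: {a,b}
pass 2: (stable)
  S: {b}  A: {a}  B: {a,b}

FOLLOW sets:
initialize: $ ∈ FOLLOW(S)
iter 1:
  S→b A: FOLLOW(A) ⊇ FOLLOW(S) ⊇ {$}; new: +{$}
  S→b S B: FOLLOW(S) ⊇ FIRST(B) = {a,b}; new: +{a,b}
  S→b S B: FOLLOW(B) ⊇ FOLLOW(S) ⊇ {$,a,b}; new: +{$,a,b}
  FOLLOW[S]={$,a,b}  FOLLOW[A]={$}  FOLLOW[B]={$,a,b}
iter 2:
  S→b A: FOLLOW(A) ⊇ FOLLOW(S) ⊇ {$,a,b}; new: +{a,b}
  FOLLOW[S]={$,a,b}  FOLLOW[A]={$,a,b}  FOLLOW[B]={$,a,b}
iter 3: done
  FOLLOW[S]={$,a,b}  FOLLOW[A]={$,a,b}  FOLLOW[B]={$,a,b}

FOLLOW(S) = ["$", "a", "b"]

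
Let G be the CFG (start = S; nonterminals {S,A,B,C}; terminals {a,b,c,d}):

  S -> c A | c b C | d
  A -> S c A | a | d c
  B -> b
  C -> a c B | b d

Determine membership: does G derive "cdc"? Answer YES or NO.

CNF form of G:
  S -> T0 A | T0 X6 | d
  A -> S X4 | T1 T0 | a
  B -> b
  C -> T2 X5 | T3 T1
  T0 -> c
  T1 -> d
  T2 -> a
  T3 -> b
  X4 -> T0 A
  X5 -> T0 B
  X6 -> T3 C

CYK fill:
  [0..0]={T0}  "c"  orig:{}
  [1..1]={S,T1}  "d"  orig:{S}
  [2..2]={T0}  "c"  orig:{}
  [0..1]=∅  "cd"
  [1..2]={A}  "dc"
  [0..2]={S,X4}  "cdc"  orig:{S}

S ∈ T[0,2] ⇒ YES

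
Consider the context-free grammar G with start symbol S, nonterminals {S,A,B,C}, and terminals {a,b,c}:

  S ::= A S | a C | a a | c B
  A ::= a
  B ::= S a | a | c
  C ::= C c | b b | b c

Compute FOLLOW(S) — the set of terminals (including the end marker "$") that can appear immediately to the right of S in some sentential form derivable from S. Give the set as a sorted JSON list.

FIRST sets, iterate to fixpoint:
round 1:
  A via A→a: +{a}
  B via B→a: +{a}
  B via B→c: +{c}
  C via C→b b: +{b}
  S via S→A S: +{a}
  S via S→c B: +{c}
  FIRST[S]={a,c}  FIRST[A]={a}  FIRST[B]={a,c}  FIRST[C]={b}
round 2: done
  FIRST[S]={a,c}  FIRST[A]={a}  FIRST[B]={a,c}  FIRST[C]={b}

FOLLOW sets:
initialize: $ ∈ FOLLOW(S)
iter 1:
  B→S a: FOLLOW(S) ⊇ FIRST(a) = {a}; new: +{a}
  C→C c: FOLLOW(C) ⊇ FIRST(c) = {c}; new: +{c}
  S→A S: FOLLOW(A) ⊇ FIRST(S) = {a,c}; new: +{a,c}
  S→a C: FOLLOW(C) ⊇ FOLLOW(S) ⊇ {$,a}; new: +{$,a}
  S→c B: FOLLOW(B) ⊇ FOLLOW(S) ⊇ {$,a}; new: +{$,a}
  FOLLOW(S)={$,a}  FOLLOW(A)={a,c}  FOLLOW(B)={$,a}  FOLLOW(C)={$,a,c}
iter 2: — fixpoint
  FOLLOW(S)={$,a}  FOLLOW(A)={a,c}  FOLLOW(B)={$,a}  FOLLOW(C)={$,a,c}

FOLLOW(S) = ["$", "a"]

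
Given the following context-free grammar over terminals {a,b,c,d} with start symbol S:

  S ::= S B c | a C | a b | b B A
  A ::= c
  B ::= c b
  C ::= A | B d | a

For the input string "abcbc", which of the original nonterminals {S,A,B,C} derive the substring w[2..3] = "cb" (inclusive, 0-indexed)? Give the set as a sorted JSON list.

Convert to CNF:
  S -> S X4 | T1 X5 | T3 C | T3 T1
  A -> c
  B -> T0 T1
  C -> B T2 | a | c
  T0 -> c
  T1 -> b
  T2 -> d
  T3 -> a
  X4 -> B T0
  X5 -> B A

CYK fill, restricted to cells inside w[2..3]:
  cell(2,2) c: {A,C,T0}  orig:{A,C}
  cell(3,3) b: {T1}  orig:{}
  cell(2,3) cb: {B}

Original NTs in T[2,3] deriving "cb": ["B"]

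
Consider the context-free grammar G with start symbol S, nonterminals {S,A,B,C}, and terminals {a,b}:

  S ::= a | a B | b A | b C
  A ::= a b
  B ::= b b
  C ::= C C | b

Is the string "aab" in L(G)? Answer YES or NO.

CNF form of G:
  S -> T0 B | T1 A | T1 C | a
  A -> T0 T1
  B -> T1 T1
  C -> C C | b
  T0 -> a
  T1 -> b

CYK fill:
  [0..0]={S,T0}  "a"  orig:{S}
  [1..1]={S,T0}  "a"  orig:{S}
  [2..2]={C,T1}  "b"  orig:{C}
  [0..1]=∅  "aa"
  [1..2]={A}  "ab"
  [0..2]=∅  "aab"

S ∉ T[0,2] ⇒ NO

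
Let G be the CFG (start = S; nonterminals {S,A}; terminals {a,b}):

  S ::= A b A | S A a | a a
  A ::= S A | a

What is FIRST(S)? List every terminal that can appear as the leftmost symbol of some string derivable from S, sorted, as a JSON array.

Compute FIRST by fixpoint:
iter 1:
  A via A→a: +{a}
  S via S→A b A: +{a}
  FIRST(S)={a}  FIRST(A)={a}
iter 2: — fixpoint
  FIRST(S)={a}  FIRST(A)={a}

FIRST(S) = ["a"]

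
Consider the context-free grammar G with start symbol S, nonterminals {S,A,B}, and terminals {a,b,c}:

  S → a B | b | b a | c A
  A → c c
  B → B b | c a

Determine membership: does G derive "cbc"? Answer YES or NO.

Convert to CNF:
  S -> T0 A | T1 T2 | T2 B | b
  A -> T0 T0
  B -> B T1 | T0 T2
  T0 -> c
  T1 -> b
  T2 -> a

CYK fill:
  [0..0]={T0}  "c"  orig:{}
  [1..1]={S,T1}  "b"  orig:{S}
  [2..2]={T0}  "c"  orig:{}
  [0..1]=∅  "cb"
  [1..2]=∅  "bc"
  [0..2]=∅  "cbc"

S ∉ T[0,2] ⇒ NO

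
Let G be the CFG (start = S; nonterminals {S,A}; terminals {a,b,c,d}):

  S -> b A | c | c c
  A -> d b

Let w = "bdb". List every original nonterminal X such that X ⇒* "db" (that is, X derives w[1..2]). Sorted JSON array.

CNF form of G:
  S -> T1 A | T2 T2 | c
  A -> T0 T1
  T0 -> d
  T1 -> b
  T2 -> c

CYK fill, restricted to cells inside w[1..2]:
  T[1,1] 'd' = {T0}  orig:{}
  T[2,2] 'b' = {T1}  orig:{}
  T[1,2] 'db' = {A}

Original NTs in T[1,2] deriving "db": ["A"]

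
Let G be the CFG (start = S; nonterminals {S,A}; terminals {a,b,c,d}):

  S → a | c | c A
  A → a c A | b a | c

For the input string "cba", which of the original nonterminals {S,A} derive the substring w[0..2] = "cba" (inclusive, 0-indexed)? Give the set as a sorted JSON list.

CNF form of G:
  S -> T1 A | a | c
  A -> T0 X3 | T2 T0 | c
  T0 -> a
  T1 -> c
  T2 -> b
  X3 -> T1 A

CYK fill, restricted to cells inside w[0..2]:
  cell(0,0) c: {A,S,T1}  orig:{A,S}
  cell(1,1) b: {T2}  orig:{}
  cell(2,2) a: {S,T0}  orig:{S}
  cell(0,1) cb: ∅
  cell(1,2) ba: {A}
  cell(0,2) cba: {S,X3}  orig:{S}

Original NTs in T[0,2] deriving "cba": ["S"]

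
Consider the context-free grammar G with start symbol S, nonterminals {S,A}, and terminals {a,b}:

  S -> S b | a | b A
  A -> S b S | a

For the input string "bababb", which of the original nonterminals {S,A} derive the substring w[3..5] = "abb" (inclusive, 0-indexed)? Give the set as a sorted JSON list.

CNF form of G:
  S -> S T0 | T0 A | a
  A -> S X1 | a
  T0 -> b
  X1 -> T0 S

CYK table (by increasing span), restricted to cells inside w[3..5]:
  T[3,3] 'a' = {A,S}
  T[4,4] 'b' = {T0}  orig:{}
  T[5,5] 'b' = {T0}  orig:{}
  T[3,4] 'ab' = {S}
  T[4,5] 'bb' = ∅
  T[3,5] 'abb' = {S}

Original NTs in T[3,5] deriving "abb": ["S"]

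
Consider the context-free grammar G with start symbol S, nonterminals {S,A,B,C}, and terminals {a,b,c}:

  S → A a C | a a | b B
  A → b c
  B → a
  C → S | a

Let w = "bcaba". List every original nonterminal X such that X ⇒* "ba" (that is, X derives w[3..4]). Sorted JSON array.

Convert to CNF:
  S -> A X4 | T0 B | T2 T2
  A -> T0 T1
  B -> a
  C -> A X3 | T0 B | T2 T2 | a
  T0 -> b
  T1 -> c
  T2 -> a
  X3 -> T2 C
  X4 -> T2 C

CYK table (by increasing span) — only the sub-triangle for w[3..4]:
  T[3,3] 'b' = {T0}  orig:{}
  T[4,4] 'a' = {B,C,T2}  orig:{B,C}
  T[3,4] 'ba' = {C,S}

Original NTs in T[3,4] deriving "ba": ["C", "S"]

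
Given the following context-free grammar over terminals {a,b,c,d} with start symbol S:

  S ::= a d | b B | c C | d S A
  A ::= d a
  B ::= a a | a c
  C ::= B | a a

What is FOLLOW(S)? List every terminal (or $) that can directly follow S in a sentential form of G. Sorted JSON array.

FIRST sets, iterate to fixpoint:
pass 1:
  A via A→d a: +{d}
  B via B→a a: +{a}
  C via C→B: +{a}
  S via S→a d: +{a}
  S via S→b B: +{b}
  S via S→c C: +{c}
  S via S→d S A: +{d}
  S: {a,b,c,d}  A: {d}  B: {a}  C: {a}
pass 2: (stable)
  S: {a,b,c,d}  A: {d}  B: {a}  C: {a}

FOLLOW sets:
initialize: $ ∈ FOLLOW(S)
round 1:
  S→b B: FOLLOW(B) ⊇ FOLLOW(S) ⊇ {$}; new: +{$}
  S→c C: FOLLOW(C) ⊇ FOLLOW(S) ⊇ {$}; new: +{$}
  S→d S A: FOLLOW(S) ⊇ FIRST(A) = {d}; new: +{d}
  S→d S A: FOLLOW(A) ⊇ FOLLOW(S) ⊇ {$,d}; new: +{$,d}
  FOLLOW[S]={$,d}  FOLLOW[A]={$,d}  FOLLOW[B]={$}  FOLLOW[C]={$}
round 2:
  S→b B: FOLLOW(B) ⊇ FOLLOW(S) ⊇ {$,d}; new: +{d}
  S→c C: FOLLOW(C) ⊇ FOLLOW(S) ⊇ {$,d}; new: +{d}
  FOLLOW[S]={$,d}  FOLLOW[A]={$,d}  FOLLOW[B]={$,d}  FOLLOW[C]={$,d}
round 3: (no change)
  FOLLOW[S]={$,d}  FOLLOW[A]={$,d}  FOLLOW[B]={$,d}  FOLLOW[C]={$,d}

FOLLOW(S) = ["$", "d"]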